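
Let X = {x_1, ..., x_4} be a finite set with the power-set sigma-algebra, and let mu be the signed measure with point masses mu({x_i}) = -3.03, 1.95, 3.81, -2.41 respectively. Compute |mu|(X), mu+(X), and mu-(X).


Step 1: Every measurable set is a union of atoms (the cells / points), so a Hahn decomposition is
  obtained by grouping atoms by sign: P = union of atoms with mu > 0, N = union of the remaining atoms.
  Atoms in P (indices): 2, 3;  atoms in N (indices): 1, 4
  Positive values: 1.95, 3.81
  Negative values: -3.03, -2.41
Step 2: mu+(X) = mu(P) = sum of positive atom values = 5.76
Step 3: mu-(X) = -mu(N) = sum of |negative atom values| = 5.44
Step 4: |mu|(X) = mu+(X) + mu-(X) = 5.76 + 5.44 = 11.2


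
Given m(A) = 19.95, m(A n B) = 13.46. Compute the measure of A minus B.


m(A \ B) = m(A) - m(A n B)
= 19.95 - 13.46
= 6.49


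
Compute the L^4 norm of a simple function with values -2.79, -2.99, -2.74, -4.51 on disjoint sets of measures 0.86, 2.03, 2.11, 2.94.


Step 1: Compute |f_i|^4 for each value:
  |-2.79|^4 = 60.592213
  |-2.99|^4 = 79.925388
  |-2.74|^4 = 56.364058
  |-4.51|^4 = 413.719668
Step 2: Multiply by measures and sum:
  60.592213 * 0.86 = 52.109303
  79.925388 * 2.03 = 162.248538
  56.364058 * 2.11 = 118.928162
  413.719668 * 2.94 = 1216.335824
Sum = 52.109303 + 162.248538 + 118.928162 + 1216.335824 = 1549.621826
Step 3: Take the p-th root:
||f||_4 = (1549.621826)^(1/4) = 6.274172


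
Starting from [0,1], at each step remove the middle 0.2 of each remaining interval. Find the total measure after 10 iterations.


Step 1: At each step, fraction remaining = 1 - 0.2 = 0.8
Step 2: After 10 steps, measure = (0.8)^10
Result = 0.107374


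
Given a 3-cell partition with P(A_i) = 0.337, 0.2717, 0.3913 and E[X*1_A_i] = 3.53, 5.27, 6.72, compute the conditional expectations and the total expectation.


For each cell A_i: E[X|A_i] = E[X*1_A_i] / P(A_i)
Step 1: E[X|A_1] = 3.53 / 0.337 = 10.474777
Step 2: E[X|A_2] = 5.27 / 0.2717 = 19.396393
Step 3: E[X|A_3] = 6.72 / 0.3913 = 17.173524
Verification: E[X] = sum E[X*1_A_i] = 3.53 + 5.27 + 6.72 = 15.52


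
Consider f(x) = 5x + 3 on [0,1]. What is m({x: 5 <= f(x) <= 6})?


f^(-1)([5, 6]) = {x : 5 <= 5x + 3 <= 6}
Solving: (5 - 3)/5 <= x <= (6 - 3)/5
= [0.4, 0.6]
Intersecting with [0,1]: [0.4, 0.6]
Measure = 0.6 - 0.4 = 0.2


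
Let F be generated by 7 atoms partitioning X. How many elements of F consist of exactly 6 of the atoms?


Each element of F is a union of some subset of the 7 atoms.
Elements that are unions of exactly 6 atoms correspond to 6-element subsets of the 7 atoms.
Count = C(7, 6) = 7! / (6! * 1!) = 7.


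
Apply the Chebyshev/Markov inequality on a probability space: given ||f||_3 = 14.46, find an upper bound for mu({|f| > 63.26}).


Chebyshev/Markov inequality: mu(|f| > eps) <= (||f||_p / eps)^p
Step 1: ||f||_3 / eps = 14.46 / 63.26 = 0.22858
Step 2: Raise to power p = 3:
  (0.22858)^3 = 0.011943
Step 3: Therefore mu(|f| > 63.26) <= 0.011943


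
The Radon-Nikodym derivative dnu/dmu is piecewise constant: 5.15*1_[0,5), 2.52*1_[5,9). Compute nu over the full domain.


Integrate each piece of the Radon-Nikodym derivative:
Step 1: integral_0^5 5.15 dx = 5.15*(5-0) = 5.15*5 = 25.75
Step 2: integral_5^9 2.52 dx = 2.52*(9-5) = 2.52*4 = 10.08
Total: 25.75 + 10.08 = 35.83


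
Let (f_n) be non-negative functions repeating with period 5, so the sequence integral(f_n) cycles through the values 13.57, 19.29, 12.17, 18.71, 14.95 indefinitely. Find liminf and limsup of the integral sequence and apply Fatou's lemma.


The sequence (integral(f_n)) is periodic with period 5, repeating the values 13.57, 19.29, 12.17, 18.71, 14.95 indefinitely.
Step 1: For a periodic sequence, every tail (a_m, a_(m+1), ...) contains all 5 period values infinitely often.
Step 2: Hence inf of every tail = min of the period values = min(13.57, 19.29, 12.17, 18.71, 14.95) = 12.17.
        liminf_n integral(f_n) = sup over m of (inf of tail from m) = 12.17.
Step 3: Similarly sup of every tail = max of the period values = 19.29.
        limsup_n integral(f_n) = 19.29.
Step 4: Fatou's lemma: integral(liminf_n f_n) <= liminf_n integral(f_n) = 12.17.
        So the integral of the pointwise liminf is at most 12.17.


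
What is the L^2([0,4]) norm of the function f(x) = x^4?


Step 1: ||f||_2 = (integral_0^4 |x^4|^2 dx)^(1/2)
     = (integral_0^4 x^8 dx)^(1/2)
Step 2: integral_0^4 x^8 dx = [x^9/(9)] from 0 to 4 = 4^9/9
     = 262144/9 = 29127.111111
Step 3: ||f||_2 = (29127.111111)^(1/2) = 170.666667


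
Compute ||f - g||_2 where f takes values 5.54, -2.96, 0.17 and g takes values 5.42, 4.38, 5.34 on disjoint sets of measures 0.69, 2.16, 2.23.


Step 1: Compute differences f_i - g_i:
  5.54 - 5.42 = 0.12
  -2.96 - 4.38 = -7.34
  0.17 - 5.34 = -5.17
Step 2: Compute |diff|^2 * measure for each set:
  |0.12|^2 * 0.69 = 0.0144 * 0.69 = 0.009936
  |-7.34|^2 * 2.16 = 53.8756 * 2.16 = 116.371296
  |-5.17|^2 * 2.23 = 26.7289 * 2.23 = 59.605447
Step 3: Sum = 175.986679
Step 4: ||f-g||_2 = (175.986679)^(1/2) = 13.265997


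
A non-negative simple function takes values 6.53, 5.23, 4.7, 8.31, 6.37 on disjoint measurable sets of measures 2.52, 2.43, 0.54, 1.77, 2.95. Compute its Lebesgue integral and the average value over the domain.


Step 1: Integral = sum(value_i * measure_i)
= 6.53*2.52 + 5.23*2.43 + 4.7*0.54 + 8.31*1.77 + 6.37*2.95
= 16.4556 + 12.7089 + 2.538 + 14.7087 + 18.7915
= 65.2027
Step 2: Total measure of domain = 2.52 + 2.43 + 0.54 + 1.77 + 2.95 = 10.21
Step 3: Average value = 65.2027 / 10.21 = 6.386161


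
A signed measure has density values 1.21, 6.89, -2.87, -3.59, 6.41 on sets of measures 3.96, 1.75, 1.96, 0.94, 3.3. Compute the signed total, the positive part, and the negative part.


Step 1: Compute signed measure on each set:
  Set 1: 1.21 * 3.96 = 4.7916
  Set 2: 6.89 * 1.75 = 12.0575
  Set 3: -2.87 * 1.96 = -5.6252
  Set 4: -3.59 * 0.94 = -3.3746
  Set 5: 6.41 * 3.3 = 21.153
Step 2: Total signed measure = (4.7916) + (12.0575) + (-5.6252) + (-3.3746) + (21.153)
     = 29.0023
Step 3: Positive part mu+(X) = sum of positive contributions = 38.0021
Step 4: Negative part mu-(X) = |sum of negative contributions| = 8.9998


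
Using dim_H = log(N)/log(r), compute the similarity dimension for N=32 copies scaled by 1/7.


For a self-similar set with N copies scaled by 1/r:
dim_H = log(N)/log(r) = log(32)/log(7)
= 3.465736/1.94591
= 1.781036


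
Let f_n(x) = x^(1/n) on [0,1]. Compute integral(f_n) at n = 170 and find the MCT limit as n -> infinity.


At n = 170: f_170(x) = x^(1/170).
Step 1: integral(x^(1/170), 0, 1) = [x^(1/170+1) / (1/170+1)] from 0 to 1
     = 1 / (1/170 + 1) = 1 / ((170+1)/170) = 170/(170+1)
     = 170/171 = 0.994152
Step 2: As n -> infinity, f_n(x) = x^(1/n) -> 1 for x in (0,1], and f_n is increasing in n.
By MCT, lim_n integral(f_n) = integral(lim_n f_n) = integral(1, 0, 1) = 1.
Step 3: Verify convergence: 170/171 = 0.994152 -> 1


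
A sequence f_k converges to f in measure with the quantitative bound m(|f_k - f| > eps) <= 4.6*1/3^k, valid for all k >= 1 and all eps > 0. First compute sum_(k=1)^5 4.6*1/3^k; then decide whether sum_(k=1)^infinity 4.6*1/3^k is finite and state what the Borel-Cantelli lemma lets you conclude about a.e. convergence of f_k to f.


Step 1: List the terms 4.6*1/3^k for k = 1 to 5:
  k=1: 1.533333
  k=2: 0.511111
  k=3: 0.17037
  k=4: 0.05679
  k=5: 0.01893
Step 2: Partial sum = 1.533333 + 0.511111 + 0.17037 + 0.05679 + 0.01893
     = 2.290535
Step 3: The full series sum_(k>=1) 4.6*1/3^k converges (geometric series with ratio 1/3 < 1; a constant multiple of a convergent series converges).
Step 4: Fix eps > 0. Since sum_k m(|f_k - f| > eps) < infinity, the Borel-Cantelli lemma gives
        m(limsup_k {|f_k - f| > eps}) = 0, i.e. for a.e. x, |f_k(x) - f(x)| <= eps for all large k.
        Applying this with eps = 1/j for j = 1, 2, ... and intersecting the countably many full-measure sets,
        for a.e. x we get limsup_k |f_k(x) - f(x)| <= 1/j for every j, hence f_k -> f almost everywhere.
Conclusion: series converges; Borel-Cantelli yields f_k -> f a.e.


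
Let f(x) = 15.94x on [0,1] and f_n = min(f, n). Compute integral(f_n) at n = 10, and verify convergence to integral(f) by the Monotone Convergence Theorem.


f(x) = 15.94x on [0,1]; f_n(x) = min(15.94x, n). At n = 10:
Step 1: f(x) reaches 10 at x = 10/15.94 = 0.627353
Step 2: integral(f_10) = integral(15.94x, 0, 0.627353) + integral(10, 0.627353, 1)
       = 15.94*0.627353^2/2 + 10*(1 - 0.627353)
       = 3.136763 + 3.726474
       = 6.863237
Step 3: As n -> infinity, f_n increases to f, so by MCT integral(f_n) -> integral(f) = 15.94/2 = 7.97.
Convergence: integral(f_10) = 6.863237 -> 7.97 as n -> infinity


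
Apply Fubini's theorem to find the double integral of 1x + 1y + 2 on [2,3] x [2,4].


By Fubini, integrate in x first, then y.
Step 1: Fix y, integrate over x in [2,3]:
  integral(1x + 1y + 2, x=2..3)
  = 1*(3^2 - 2^2)/2 + (1y + 2)*(3 - 2)
  = 2.5 + (1y + 2)*1
  = 2.5 + 1y + 2
  = 4.5 + 1y
Step 2: Integrate over y in [2,4]:
  integral(4.5 + 1y, y=2..4)
  = 4.5*2 + 1*(4^2 - 2^2)/2
  = 9 + 6
  = 15


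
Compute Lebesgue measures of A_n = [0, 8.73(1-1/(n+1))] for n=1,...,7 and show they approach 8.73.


By continuity of measure from below: if A_n increases to A, then m(A_n) -> m(A).
Here A = [0, 8.73], so m(A) = 8.73
Step 1: a_1 = 8.73*(1 - 1/2) = 4.365, m(A_1) = 4.365
Step 2: a_2 = 8.73*(1 - 1/3) = 5.82, m(A_2) = 5.82
Step 3: a_3 = 8.73*(1 - 1/4) = 6.5475, m(A_3) = 6.5475
Step 4: a_4 = 8.73*(1 - 1/5) = 6.984, m(A_4) = 6.984
Step 5: a_5 = 8.73*(1 - 1/6) = 7.275, m(A_5) = 7.275
Step 6: a_6 = 8.73*(1 - 1/7) = 7.4829, m(A_6) = 7.4829
Step 7: a_7 = 8.73*(1 - 1/8) = 7.6387, m(A_7) = 7.6387
Limit: m(A_n) -> m([0,8.73]) = 8.73


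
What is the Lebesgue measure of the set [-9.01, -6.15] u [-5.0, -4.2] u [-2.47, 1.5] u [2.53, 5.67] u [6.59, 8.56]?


For pairwise disjoint intervals, m(union) = sum of lengths.
= (-6.15 - -9.01) + (-4.2 - -5.0) + (1.5 - -2.47) + (5.67 - 2.53) + (8.56 - 6.59)
= 2.86 + 0.8 + 3.97 + 3.14 + 1.97
= 12.74


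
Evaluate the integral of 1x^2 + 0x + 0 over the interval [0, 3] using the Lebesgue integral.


The Lebesgue integral of a Riemann-integrable function agrees with the Riemann integral.
Antiderivative F(x) = (1/3)x^3 + (0/2)x^2 + 0x
F(3) = (1/3)*3^3 + (0/2)*3^2 + 0*3
     = (1/3)*27 + (0/2)*9 + 0*3
     = 9 + 0.0 + 0
     = 9
F(0) = 0.0
Integral = F(3) - F(0) = 9 - 0.0 = 9


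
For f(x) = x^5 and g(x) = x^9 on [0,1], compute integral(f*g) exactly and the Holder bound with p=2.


Step 1: Exact integral of f*g = integral(x^14, 0, 1) = 1/15
     = 0.066667
Step 2: Holder bound with p=2, q=2:
  ||f||_p = (integral x^10 dx)^(1/2) = (1/11)^(1/2) = 0.301511
  ||g||_q = (integral x^18 dx)^(1/2) = (1/19)^(1/2) = 0.229416
Step 3: Holder bound = ||f||_p * ||g||_q = 0.301511 * 0.229416 = 0.069171
Verification: 0.066667 <= 0.069171 (Holder holds)


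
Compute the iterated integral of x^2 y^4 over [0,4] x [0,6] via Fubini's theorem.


By Fubini's theorem, the double integral factors as a product of single integrals:
Step 1: integral_0^4 x^2 dx = [x^3/3] from 0 to 4
     = 4^3/3 = 21.333333
Step 2: integral_0^6 y^4 dy = [y^5/5] from 0 to 6
     = 6^5/5 = 1555.2
Step 3: Double integral = 21.333333 * 1555.2 = 33177.6


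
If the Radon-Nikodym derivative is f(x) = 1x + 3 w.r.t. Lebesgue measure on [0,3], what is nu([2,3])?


nu(A) = integral_A (dnu/dmu) dmu = integral_2^3 (1x + 3) dx
Step 1: Antiderivative F(x) = (1/2)x^2 + 3x
Step 2: F(3) = (1/2)*3^2 + 3*3 = 4.5 + 9 = 13.5
Step 3: F(2) = (1/2)*2^2 + 3*2 = 2 + 6 = 8
Step 4: nu([2,3]) = F(3) - F(2) = 13.5 - 8 = 5.5


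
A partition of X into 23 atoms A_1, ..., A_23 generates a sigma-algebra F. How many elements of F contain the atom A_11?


Each element of F is a union of some subset S of the 23 atoms.
The element contains A_11 iff A_11 is in S.
So we count subsets S of {A_1,...,A_23} with A_11 in S: choose freely among the other 22 atoms.
Count = 2^(23-1) = 2^22 = 4194304.


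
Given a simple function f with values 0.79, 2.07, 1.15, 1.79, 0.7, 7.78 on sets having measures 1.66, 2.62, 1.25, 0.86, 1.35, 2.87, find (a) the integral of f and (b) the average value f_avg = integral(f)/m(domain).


Step 1: Integral = sum(value_i * measure_i)
= 0.79*1.66 + 2.07*2.62 + 1.15*1.25 + 1.79*0.86 + 0.7*1.35 + 7.78*2.87
= 1.3114 + 5.4234 + 1.4375 + 1.5394 + 0.945 + 22.3286
= 32.9853
Step 2: Total measure of domain = 1.66 + 2.62 + 1.25 + 0.86 + 1.35 + 2.87 = 10.61
Step 3: Average value = 32.9853 / 10.61 = 3.108888


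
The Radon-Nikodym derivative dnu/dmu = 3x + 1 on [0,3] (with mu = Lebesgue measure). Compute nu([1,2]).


nu(A) = integral_A (dnu/dmu) dmu = integral_1^2 (3x + 1) dx
Step 1: Antiderivative F(x) = (3/2)x^2 + 1x
Step 2: F(2) = (3/2)*2^2 + 1*2 = 6 + 2 = 8
Step 3: F(1) = (3/2)*1^2 + 1*1 = 1.5 + 1 = 2.5
Step 4: nu([1,2]) = F(2) - F(1) = 8 - 2.5 = 5.5


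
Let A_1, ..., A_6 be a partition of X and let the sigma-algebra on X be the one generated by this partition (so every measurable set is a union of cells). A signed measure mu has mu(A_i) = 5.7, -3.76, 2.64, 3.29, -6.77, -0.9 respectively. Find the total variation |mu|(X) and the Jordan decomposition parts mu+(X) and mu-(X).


Step 1: Every measurable set is a union of atoms (the cells / points), so a Hahn decomposition is
  obtained by grouping atoms by sign: P = union of atoms with mu > 0, N = union of the remaining atoms.
  Atoms in P (indices): 1, 3, 4;  atoms in N (indices): 2, 5, 6
  Positive values: 5.7, 2.64, 3.29
  Negative values: -3.76, -6.77, -0.9
Step 2: mu+(X) = mu(P) = sum of positive atom values = 11.63
Step 3: mu-(X) = -mu(N) = sum of |negative atom values| = 11.43
Step 4: |mu|(X) = mu+(X) + mu-(X) = 11.63 + 11.43 = 23.06


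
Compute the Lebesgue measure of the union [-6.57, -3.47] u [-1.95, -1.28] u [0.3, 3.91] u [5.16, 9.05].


For pairwise disjoint intervals, m(union) = sum of lengths.
= (-3.47 - -6.57) + (-1.28 - -1.95) + (3.91 - 0.3) + (9.05 - 5.16)
= 3.1 + 0.67 + 3.61 + 3.89
= 11.27


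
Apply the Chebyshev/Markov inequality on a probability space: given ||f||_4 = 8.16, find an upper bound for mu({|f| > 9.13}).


Chebyshev/Markov inequality: mu(|f| > eps) <= (||f||_p / eps)^p
Step 1: ||f||_4 / eps = 8.16 / 9.13 = 0.893757
Step 2: Raise to power p = 4:
  (0.893757)^4 = 0.638084
Step 3: Therefore mu(|f| > 9.13) <= 0.638084


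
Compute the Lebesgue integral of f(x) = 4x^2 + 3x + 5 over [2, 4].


The Lebesgue integral of a Riemann-integrable function agrees with the Riemann integral.
Antiderivative F(x) = (4/3)x^3 + (3/2)x^2 + 5x
F(4) = (4/3)*4^3 + (3/2)*4^2 + 5*4
     = (4/3)*64 + (3/2)*16 + 5*4
     = 85.333333 + 24 + 20
     = 129.333333
F(2) = 26.666667
Integral = F(4) - F(2) = 129.333333 - 26.666667 = 102.666667


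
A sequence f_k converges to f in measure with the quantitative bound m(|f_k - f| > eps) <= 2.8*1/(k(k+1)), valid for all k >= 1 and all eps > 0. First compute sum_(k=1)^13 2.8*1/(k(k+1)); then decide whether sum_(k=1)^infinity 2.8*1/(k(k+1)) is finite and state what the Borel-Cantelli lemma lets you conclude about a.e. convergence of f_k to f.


Step 1: List the terms 2.8*1/(k(k+1)) for k = 1 to 13:
  k=1: 1.4
  k=2: 0.466667
  k=3: 0.233333
  k=4: 0.14
  k=5: 0.093333
  k=6: 0.066667
  k=7: 0.05
  k=8: 0.038889
  k=9: 0.031111
  k=10: 0.025455
  k=11: 0.021212
  k=12: 0.017949
  k=13: 0.015385
Step 2: Partial sum = 1.4 + 0.466667 + 0.233333 + 0.14 + 0.093333 + 0.066667 + 0.05 + 0.038889 + 0.031111 + 0.025455 + 0.021212 + 0.017949 + 0.015385
     = 2.6
Step 3: The full series sum_(k>=1) 2.8*1/(k(k+1)) converges (telescoping series sum 1/(k(k+1)) = 1; a constant multiple of a convergent series converges).
Step 4: Fix eps > 0. Since sum_k m(|f_k - f| > eps) < infinity, the Borel-Cantelli lemma gives
        m(limsup_k {|f_k - f| > eps}) = 0, i.e. for a.e. x, |f_k(x) - f(x)| <= eps for all large k.
        Applying this with eps = 1/j for j = 1, 2, ... and intersecting the countably many full-measure sets,
        for a.e. x we get limsup_k |f_k(x) - f(x)| <= 1/j for every j, hence f_k -> f almost everywhere.
Conclusion: series converges; Borel-Cantelli yields f_k -> f a.e.


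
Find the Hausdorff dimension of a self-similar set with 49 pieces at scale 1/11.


For a self-similar set with N copies scaled by 1/r:
dim_H = log(N)/log(r) = log(49)/log(11)
= 3.89182/2.397895
= 1.623015


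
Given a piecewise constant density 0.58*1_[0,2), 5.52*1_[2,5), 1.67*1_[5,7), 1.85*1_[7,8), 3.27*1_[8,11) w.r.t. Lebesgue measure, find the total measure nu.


Integrate each piece of the Radon-Nikodym derivative:
Step 1: integral_0^2 0.58 dx = 0.58*(2-0) = 0.58*2 = 1.16
Step 2: integral_2^5 5.52 dx = 5.52*(5-2) = 5.52*3 = 16.56
Step 3: integral_5^7 1.67 dx = 1.67*(7-5) = 1.67*2 = 3.34
Step 4: integral_7^8 1.85 dx = 1.85*(8-7) = 1.85*1 = 1.85
Step 5: integral_8^11 3.27 dx = 3.27*(11-8) = 3.27*3 = 9.81
Total: 1.16 + 16.56 + 3.34 + 1.85 + 9.81 = 32.72


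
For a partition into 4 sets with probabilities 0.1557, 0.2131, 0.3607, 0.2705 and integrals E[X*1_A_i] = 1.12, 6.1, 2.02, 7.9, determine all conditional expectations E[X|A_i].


For each cell A_i: E[X|A_i] = E[X*1_A_i] / P(A_i)
Step 1: E[X|A_1] = 1.12 / 0.1557 = 7.19332
Step 2: E[X|A_2] = 6.1 / 0.2131 = 28.625059
Step 3: E[X|A_3] = 2.02 / 0.3607 = 5.600222
Step 4: E[X|A_4] = 7.9 / 0.2705 = 29.205176
Verification: E[X] = sum E[X*1_A_i] = 1.12 + 6.1 + 2.02 + 7.9 = 17.14


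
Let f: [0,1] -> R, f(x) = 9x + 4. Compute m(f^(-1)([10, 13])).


f^(-1)([10, 13]) = {x : 10 <= 9x + 4 <= 13}
Solving: (10 - 4)/9 <= x <= (13 - 4)/9
= [0.666667, 1]
Intersecting with [0,1]: [0.666667, 1]
Measure = 1 - 0.666667 = 0.333333


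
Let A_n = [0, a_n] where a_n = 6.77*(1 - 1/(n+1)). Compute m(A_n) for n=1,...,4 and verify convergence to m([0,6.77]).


By continuity of measure from below: if A_n increases to A, then m(A_n) -> m(A).
Here A = [0, 6.77], so m(A) = 6.77
Step 1: a_1 = 6.77*(1 - 1/2) = 3.385, m(A_1) = 3.385
Step 2: a_2 = 6.77*(1 - 1/3) = 4.5133, m(A_2) = 4.5133
Step 3: a_3 = 6.77*(1 - 1/4) = 5.0775, m(A_3) = 5.0775
Step 4: a_4 = 6.77*(1 - 1/5) = 5.416, m(A_4) = 5.416
Limit: m(A_n) -> m([0,6.77]) = 6.77


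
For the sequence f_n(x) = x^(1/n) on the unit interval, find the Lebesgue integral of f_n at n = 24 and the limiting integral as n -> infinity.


At n = 24: f_24(x) = x^(1/24).
Step 1: integral(x^(1/24), 0, 1) = [x^(1/24+1) / (1/24+1)] from 0 to 1
     = 1 / (1/24 + 1) = 1 / ((24+1)/24) = 24/(24+1)
     = 24/25 = 0.96
Step 2: As n -> infinity, f_n(x) = x^(1/n) -> 1 for x in (0,1], and f_n is increasing in n.
By MCT, lim_n integral(f_n) = integral(lim_n f_n) = integral(1, 0, 1) = 1.
Step 3: Verify convergence: 24/25 = 0.96 -> 1


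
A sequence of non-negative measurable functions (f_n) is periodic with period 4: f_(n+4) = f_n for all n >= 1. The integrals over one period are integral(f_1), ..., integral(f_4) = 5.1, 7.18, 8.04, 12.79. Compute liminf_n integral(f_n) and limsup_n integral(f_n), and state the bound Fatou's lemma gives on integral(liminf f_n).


The sequence (integral(f_n)) is periodic with period 4, repeating the values 5.1, 7.18, 8.04, 12.79 indefinitely.
Step 1: For a periodic sequence, every tail (a_m, a_(m+1), ...) contains all 4 period values infinitely often.
Step 2: Hence inf of every tail = min of the period values = min(5.1, 7.18, 8.04, 12.79) = 5.1.
        liminf_n integral(f_n) = sup over m of (inf of tail from m) = 5.1.
Step 3: Similarly sup of every tail = max of the period values = 12.79.
        limsup_n integral(f_n) = 12.79.
Step 4: Fatou's lemma: integral(liminf_n f_n) <= liminf_n integral(f_n) = 5.1.
        So the integral of the pointwise liminf is at most 5.1.


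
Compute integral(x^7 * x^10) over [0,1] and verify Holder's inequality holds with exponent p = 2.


Step 1: Exact integral of f*g = integral(x^17, 0, 1) = 1/18
     = 0.055556
Step 2: Holder bound with p=2, q=2:
  ||f||_p = (integral x^14 dx)^(1/2) = (1/15)^(1/2) = 0.258199
  ||g||_q = (integral x^20 dx)^(1/2) = (1/21)^(1/2) = 0.218218
Step 3: Holder bound = ||f||_p * ||g||_q = 0.258199 * 0.218218 = 0.056344
Verification: 0.055556 <= 0.056344 (Holder holds)


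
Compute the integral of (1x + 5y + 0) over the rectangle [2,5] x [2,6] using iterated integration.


By Fubini, integrate in x first, then y.
Step 1: Fix y, integrate over x in [2,5]:
  integral(1x + 5y + 0, x=2..5)
  = 1*(5^2 - 2^2)/2 + (5y + 0)*(5 - 2)
  = 10.5 + (5y + 0)*3
  = 10.5 + 15y + 0
  = 10.5 + 15y
Step 2: Integrate over y in [2,6]:
  integral(10.5 + 15y, y=2..6)
  = 10.5*4 + 15*(6^2 - 2^2)/2
  = 42 + 240
  = 282


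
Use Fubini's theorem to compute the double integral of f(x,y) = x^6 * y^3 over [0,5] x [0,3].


By Fubini's theorem, the double integral factors as a product of single integrals:
Step 1: integral_0^5 x^6 dx = [x^7/7] from 0 to 5
     = 5^7/7 = 11160.714286
Step 2: integral_0^3 y^3 dy = [y^4/4] from 0 to 3
     = 3^4/4 = 20.25
Step 3: Double integral = 11160.714286 * 20.25 = 226004.464286


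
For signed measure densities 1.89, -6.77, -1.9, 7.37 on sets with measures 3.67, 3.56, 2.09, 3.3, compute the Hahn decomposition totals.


Step 1: Compute signed measure on each set:
  Set 1: 1.89 * 3.67 = 6.9363
  Set 2: -6.77 * 3.56 = -24.1012
  Set 3: -1.9 * 2.09 = -3.971
  Set 4: 7.37 * 3.3 = 24.321
Step 2: Total signed measure = (6.9363) + (-24.1012) + (-3.971) + (24.321)
     = 3.1851
Step 3: Positive part mu+(X) = sum of positive contributions = 31.2573
Step 4: Negative part mu-(X) = |sum of negative contributions| = 28.0722


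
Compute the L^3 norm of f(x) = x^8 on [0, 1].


Step 1: ||f||_3 = (integral_0^1 |x^8|^3 dx)^(1/3)
     = (integral_0^1 x^24 dx)^(1/3)
Step 2: integral_0^1 x^24 dx = [x^25/(25)] from 0 to 1 = 1^25/25
     = 1/25 = 0.04
Step 3: ||f||_3 = (0.04)^(1/3) = 0.341995


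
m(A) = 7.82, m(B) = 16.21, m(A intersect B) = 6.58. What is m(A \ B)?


m(A \ B) = m(A) - m(A n B)
= 7.82 - 6.58
= 1.24


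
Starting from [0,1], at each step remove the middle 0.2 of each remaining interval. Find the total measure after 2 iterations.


Step 1: At each step, fraction remaining = 1 - 0.2 = 0.8
Step 2: After 2 steps, measure = (0.8)^2
Step 3: Computing the power step by step:
  After step 1: 0.8
  After step 2: 0.64
Result = 0.64


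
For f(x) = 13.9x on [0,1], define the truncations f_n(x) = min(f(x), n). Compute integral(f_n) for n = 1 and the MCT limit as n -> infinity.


f(x) = 13.9x on [0,1]; f_n(x) = min(13.9x, n). At n = 1:
Step 1: f(x) reaches 1 at x = 1/13.9 = 0.071942
Step 2: integral(f_1) = integral(13.9x, 0, 0.071942) + integral(1, 0.071942, 1)
       = 13.9*0.071942^2/2 + 1*(1 - 0.071942)
       = 0.035971 + 0.928058
       = 0.964029
Step 3: As n -> infinity, f_n increases to f, so by MCT integral(f_n) -> integral(f) = 13.9/2 = 6.95.
Convergence: integral(f_1) = 0.964029 -> 6.95 as n -> infinity


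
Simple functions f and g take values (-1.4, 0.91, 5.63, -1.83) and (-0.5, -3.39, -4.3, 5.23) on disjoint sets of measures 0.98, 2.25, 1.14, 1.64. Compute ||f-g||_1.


Step 1: Compute differences f_i - g_i:
  -1.4 - -0.5 = -0.9
  0.91 - -3.39 = 4.3
  5.63 - -4.3 = 9.93
  -1.83 - 5.23 = -7.06
Step 2: Compute |diff|^1 * measure for each set:
  |-0.9|^1 * 0.98 = 0.9 * 0.98 = 0.882
  |4.3|^1 * 2.25 = 4.3 * 2.25 = 9.675
  |9.93|^1 * 1.14 = 9.93 * 1.14 = 11.3202
  |-7.06|^1 * 1.64 = 7.06 * 1.64 = 11.5784
Step 3: Sum = 33.4556
Step 4: ||f-g||_1 = (33.4556)^(1/1) = 33.4556


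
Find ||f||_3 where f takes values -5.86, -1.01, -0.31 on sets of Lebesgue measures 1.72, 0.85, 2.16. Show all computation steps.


Step 1: Compute |f_i|^3 for each value:
  |-5.86|^3 = 201.230056
  |-1.01|^3 = 1.030301
  |-0.31|^3 = 0.029791
Step 2: Multiply by measures and sum:
  201.230056 * 1.72 = 346.115696
  1.030301 * 0.85 = 0.875756
  0.029791 * 2.16 = 0.064349
Sum = 346.115696 + 0.875756 + 0.064349 = 347.055801
Step 3: Take the p-th root:
||f||_3 = (347.055801)^(1/3) = 7.027482


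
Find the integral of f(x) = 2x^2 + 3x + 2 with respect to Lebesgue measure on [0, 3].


The Lebesgue integral of a Riemann-integrable function agrees with the Riemann integral.
Antiderivative F(x) = (2/3)x^3 + (3/2)x^2 + 2x
F(3) = (2/3)*3^3 + (3/2)*3^2 + 2*3
     = (2/3)*27 + (3/2)*9 + 2*3
     = 18 + 13.5 + 6
     = 37.5
F(0) = 0.0
Integral = F(3) - F(0) = 37.5 - 0.0 = 37.5


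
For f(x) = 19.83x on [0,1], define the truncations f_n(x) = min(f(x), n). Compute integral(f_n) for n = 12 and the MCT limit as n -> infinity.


f(x) = 19.83x on [0,1]; f_n(x) = min(19.83x, n). At n = 12:
Step 1: f(x) reaches 12 at x = 12/19.83 = 0.605144
Step 2: integral(f_12) = integral(19.83x, 0, 0.605144) + integral(12, 0.605144, 1)
       = 19.83*0.605144^2/2 + 12*(1 - 0.605144)
       = 3.630862 + 4.738275
       = 8.369138
Step 3: As n -> infinity, f_n increases to f, so by MCT integral(f_n) -> integral(f) = 19.83/2 = 9.915.
Convergence: integral(f_12) = 8.369138 -> 9.915 as n -> infinity


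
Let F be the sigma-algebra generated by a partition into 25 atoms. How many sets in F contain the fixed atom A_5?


Each element of F is a union of some subset S of the 25 atoms.
The element contains A_5 iff A_5 is in S.
So we count subsets S of {A_1,...,A_25} with A_5 in S: choose freely among the other 24 atoms.
Count = 2^(25-1) = 2^24 = 16777216.


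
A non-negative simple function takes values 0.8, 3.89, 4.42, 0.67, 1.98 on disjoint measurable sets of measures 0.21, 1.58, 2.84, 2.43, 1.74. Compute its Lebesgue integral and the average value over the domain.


Step 1: Integral = sum(value_i * measure_i)
= 0.8*0.21 + 3.89*1.58 + 4.42*2.84 + 0.67*2.43 + 1.98*1.74
= 0.168 + 6.1462 + 12.5528 + 1.6281 + 3.4452
= 23.9403
Step 2: Total measure of domain = 0.21 + 1.58 + 2.84 + 2.43 + 1.74 = 8.8
Step 3: Average value = 23.9403 / 8.8 = 2.720489


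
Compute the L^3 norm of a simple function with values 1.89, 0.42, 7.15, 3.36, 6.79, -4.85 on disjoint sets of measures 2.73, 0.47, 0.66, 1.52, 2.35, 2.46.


Step 1: Compute |f_i|^3 for each value:
  |1.89|^3 = 6.751269
  |0.42|^3 = 0.074088
  |7.15|^3 = 365.525875
  |3.36|^3 = 37.933056
  |6.79|^3 = 313.046839
  |-4.85|^3 = 114.084125
Step 2: Multiply by measures and sum:
  6.751269 * 2.73 = 18.430964
  0.074088 * 0.47 = 0.034821
  365.525875 * 0.66 = 241.247078
  37.933056 * 1.52 = 57.658245
  313.046839 * 2.35 = 735.660072
  114.084125 * 2.46 = 280.646947
Sum = 18.430964 + 0.034821 + 241.247078 + 57.658245 + 735.660072 + 280.646947 = 1333.678127
Step 3: Take the p-th root:
||f||_3 = (1333.678127)^(1/3) = 11.007373


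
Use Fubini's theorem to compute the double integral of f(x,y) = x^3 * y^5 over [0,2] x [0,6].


By Fubini's theorem, the double integral factors as a product of single integrals:
Step 1: integral_0^2 x^3 dx = [x^4/4] from 0 to 2
     = 2^4/4 = 4
Step 2: integral_0^6 y^5 dy = [y^6/6] from 0 to 6
     = 6^6/6 = 7776
Step 3: Double integral = 4 * 7776 = 31104


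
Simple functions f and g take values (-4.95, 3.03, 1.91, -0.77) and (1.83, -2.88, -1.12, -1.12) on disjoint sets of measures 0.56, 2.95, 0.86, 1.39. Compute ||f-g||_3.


Step 1: Compute differences f_i - g_i:
  -4.95 - 1.83 = -6.78
  3.03 - -2.88 = 5.91
  1.91 - -1.12 = 3.03
  -0.77 - -1.12 = 0.35
Step 2: Compute |diff|^3 * measure for each set:
  |-6.78|^3 * 0.56 = 311.665752 * 0.56 = 174.532821
  |5.91|^3 * 2.95 = 206.425071 * 2.95 = 608.953959
  |3.03|^3 * 0.86 = 27.818127 * 0.86 = 23.923589
  |0.35|^3 * 1.39 = 0.042875 * 1.39 = 0.059596
Step 3: Sum = 807.469966
Step 4: ||f-g||_3 = (807.469966)^(1/3) = 9.311982


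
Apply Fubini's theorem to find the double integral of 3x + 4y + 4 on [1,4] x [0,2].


By Fubini, integrate in x first, then y.
Step 1: Fix y, integrate over x in [1,4]:
  integral(3x + 4y + 4, x=1..4)
  = 3*(4^2 - 1^2)/2 + (4y + 4)*(4 - 1)
  = 22.5 + (4y + 4)*3
  = 22.5 + 12y + 12
  = 34.5 + 12y
Step 2: Integrate over y in [0,2]:
  integral(34.5 + 12y, y=0..2)
  = 34.5*2 + 12*(2^2 - 0^2)/2
  = 69 + 24
  = 93


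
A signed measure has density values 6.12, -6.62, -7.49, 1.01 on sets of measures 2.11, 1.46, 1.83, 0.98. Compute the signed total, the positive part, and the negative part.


Step 1: Compute signed measure on each set:
  Set 1: 6.12 * 2.11 = 12.9132
  Set 2: -6.62 * 1.46 = -9.6652
  Set 3: -7.49 * 1.83 = -13.7067
  Set 4: 1.01 * 0.98 = 0.9898
Step 2: Total signed measure = (12.9132) + (-9.6652) + (-13.7067) + (0.9898)
     = -9.4689
Step 3: Positive part mu+(X) = sum of positive contributions = 13.903
Step 4: Negative part mu-(X) = |sum of negative contributions| = 23.3719


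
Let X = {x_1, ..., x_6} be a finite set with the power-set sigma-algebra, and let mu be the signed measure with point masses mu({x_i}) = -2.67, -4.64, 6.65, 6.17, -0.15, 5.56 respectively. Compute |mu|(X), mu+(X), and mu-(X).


Step 1: Every measurable set is a union of atoms (the cells / points), so a Hahn decomposition is
  obtained by grouping atoms by sign: P = union of atoms with mu > 0, N = union of the remaining atoms.
  Atoms in P (indices): 3, 4, 6;  atoms in N (indices): 1, 2, 5
  Positive values: 6.65, 6.17, 5.56
  Negative values: -2.67, -4.64, -0.15
Step 2: mu+(X) = mu(P) = sum of positive atom values = 18.38
Step 3: mu-(X) = -mu(N) = sum of |negative atom values| = 7.46
Step 4: |mu|(X) = mu+(X) + mu-(X) = 18.38 + 7.46 = 25.84


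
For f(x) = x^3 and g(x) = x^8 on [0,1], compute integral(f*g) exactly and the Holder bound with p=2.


Step 1: Exact integral of f*g = integral(x^11, 0, 1) = 1/12
     = 0.083333
Step 2: Holder bound with p=2, q=2:
  ||f||_p = (integral x^6 dx)^(1/2) = (1/7)^(1/2) = 0.377964
  ||g||_q = (integral x^16 dx)^(1/2) = (1/17)^(1/2) = 0.242536
Step 3: Holder bound = ||f||_p * ||g||_q = 0.377964 * 0.242536 = 0.09167
Verification: 0.083333 <= 0.09167 (Holder holds)


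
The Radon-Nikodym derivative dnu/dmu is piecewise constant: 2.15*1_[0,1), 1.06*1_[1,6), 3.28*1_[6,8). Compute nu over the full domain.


Integrate each piece of the Radon-Nikodym derivative:
Step 1: integral_0^1 2.15 dx = 2.15*(1-0) = 2.15*1 = 2.15
Step 2: integral_1^6 1.06 dx = 1.06*(6-1) = 1.06*5 = 5.3
Step 3: integral_6^8 3.28 dx = 3.28*(8-6) = 3.28*2 = 6.56
Total: 2.15 + 5.3 + 6.56 = 14.01


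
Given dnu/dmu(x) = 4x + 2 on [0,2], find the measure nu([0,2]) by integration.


nu(A) = integral_A (dnu/dmu) dmu = integral_0^2 (4x + 2) dx
Step 1: Antiderivative F(x) = (4/2)x^2 + 2x
Step 2: F(2) = (4/2)*2^2 + 2*2 = 8 + 4 = 12
Step 3: F(0) = (4/2)*0^2 + 2*0 = 0.0 + 0 = 0.0
Step 4: nu([0,2]) = F(2) - F(0) = 12 - 0.0 = 12


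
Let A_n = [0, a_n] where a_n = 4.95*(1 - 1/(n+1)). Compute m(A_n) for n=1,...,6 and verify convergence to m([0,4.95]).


By continuity of measure from below: if A_n increases to A, then m(A_n) -> m(A).
Here A = [0, 4.95], so m(A) = 4.95
Step 1: a_1 = 4.95*(1 - 1/2) = 2.475, m(A_1) = 2.475
Step 2: a_2 = 4.95*(1 - 1/3) = 3.3, m(A_2) = 3.3
Step 3: a_3 = 4.95*(1 - 1/4) = 3.7125, m(A_3) = 3.7125
Step 4: a_4 = 4.95*(1 - 1/5) = 3.96, m(A_4) = 3.96
Step 5: a_5 = 4.95*(1 - 1/6) = 4.125, m(A_5) = 4.125
Step 6: a_6 = 4.95*(1 - 1/7) = 4.2429, m(A_6) = 4.2429
Limit: m(A_n) -> m([0,4.95]) = 4.95


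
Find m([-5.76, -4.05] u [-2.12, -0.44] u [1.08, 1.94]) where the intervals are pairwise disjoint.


For pairwise disjoint intervals, m(union) = sum of lengths.
= (-4.05 - -5.76) + (-0.44 - -2.12) + (1.94 - 1.08)
= 1.71 + 1.68 + 0.86
= 4.25


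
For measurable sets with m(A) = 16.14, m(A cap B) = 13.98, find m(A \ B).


m(A \ B) = m(A) - m(A n B)
= 16.14 - 13.98
= 2.16


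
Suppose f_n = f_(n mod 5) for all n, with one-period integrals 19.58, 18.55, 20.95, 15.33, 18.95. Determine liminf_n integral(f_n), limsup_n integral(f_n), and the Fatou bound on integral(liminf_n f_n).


The sequence (integral(f_n)) is periodic with period 5, repeating the values 19.58, 18.55, 20.95, 15.33, 18.95 indefinitely.
Step 1: For a periodic sequence, every tail (a_m, a_(m+1), ...) contains all 5 period values infinitely often.
Step 2: Hence inf of every tail = min of the period values = min(19.58, 18.55, 20.95, 15.33, 18.95) = 15.33.
        liminf_n integral(f_n) = sup over m of (inf of tail from m) = 15.33.
Step 3: Similarly sup of every tail = max of the period values = 20.95.
        limsup_n integral(f_n) = 20.95.
Step 4: Fatou's lemma: integral(liminf_n f_n) <= liminf_n integral(f_n) = 15.33.
        So the integral of the pointwise liminf is at most 15.33.


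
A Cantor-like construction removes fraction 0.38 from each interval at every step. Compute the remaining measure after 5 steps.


Step 1: At each step, fraction remaining = 1 - 0.38 = 0.62
Step 2: After 5 steps, measure = (0.62)^5
Step 3: Computing the power step by step:
  After step 1: 0.62
  After step 2: 0.3844
  After step 3: 0.238328
  After step 4: 0.147763
  After step 5: 0.091613
Result = 0.091613


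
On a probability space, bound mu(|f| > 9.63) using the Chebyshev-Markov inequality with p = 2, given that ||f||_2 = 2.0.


Chebyshev/Markov inequality: mu(|f| > eps) <= (||f||_p / eps)^p
Step 1: ||f||_2 / eps = 2.0 / 9.63 = 0.207684
Step 2: Raise to power p = 2:
  (0.207684)^2 = 0.043133
Step 3: Therefore mu(|f| > 9.63) <= 0.043133


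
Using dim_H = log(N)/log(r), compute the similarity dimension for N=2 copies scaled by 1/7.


For a self-similar set with N copies scaled by 1/r:
dim_H = log(N)/log(r) = log(2)/log(7)
= 0.693147/1.94591
= 0.356207


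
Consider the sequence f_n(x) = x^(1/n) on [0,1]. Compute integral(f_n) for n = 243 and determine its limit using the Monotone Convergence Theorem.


At n = 243: f_243(x) = x^(1/243).
Step 1: integral(x^(1/243), 0, 1) = [x^(1/243+1) / (1/243+1)] from 0 to 1
     = 1 / (1/243 + 1) = 1 / ((243+1)/243) = 243/(243+1)
     = 243/244 = 0.995902
Step 2: As n -> infinity, f_n(x) = x^(1/n) -> 1 for x in (0,1], and f_n is increasing in n.
By MCT, lim_n integral(f_n) = integral(lim_n f_n) = integral(1, 0, 1) = 1.
Step 3: Verify convergence: 243/244 = 0.995902 -> 1


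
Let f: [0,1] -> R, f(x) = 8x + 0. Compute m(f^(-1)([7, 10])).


f^(-1)([7, 10]) = {x : 7 <= 8x + 0 <= 10}
Solving: (7 - 0)/8 <= x <= (10 - 0)/8
= [0.875, 1.25]
Intersecting with [0,1]: [0.875, 1]
Measure = 1 - 0.875 = 0.125


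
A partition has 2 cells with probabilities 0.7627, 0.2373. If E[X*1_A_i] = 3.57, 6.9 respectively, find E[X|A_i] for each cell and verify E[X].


For each cell A_i: E[X|A_i] = E[X*1_A_i] / P(A_i)
Step 1: E[X|A_1] = 3.57 / 0.7627 = 4.680739
Step 2: E[X|A_2] = 6.9 / 0.2373 = 29.077118
Verification: E[X] = sum E[X*1_A_i] = 3.57 + 6.9 = 10.47


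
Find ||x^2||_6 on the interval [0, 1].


Step 1: ||f||_6 = (integral_0^1 |x^2|^6 dx)^(1/6)
     = (integral_0^1 x^12 dx)^(1/6)
Step 2: integral_0^1 x^12 dx = [x^13/(13)] from 0 to 1 = 1^13/13
     = 1/13 = 0.076923
Step 3: ||f||_6 = (0.076923)^(1/6) = 0.652143


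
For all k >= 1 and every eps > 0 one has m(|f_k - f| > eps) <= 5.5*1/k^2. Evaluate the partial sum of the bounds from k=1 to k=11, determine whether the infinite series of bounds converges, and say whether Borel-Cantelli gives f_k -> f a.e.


Step 1: List the terms 5.5*1/k^2 for k = 1 to 11:
  k=1: 5.5
  k=2: 1.375
  k=3: 0.611111
  k=4: 0.34375
  k=5: 0.22
  k=6: 0.152778
  k=7: 0.112245
  k=8: 0.085938
  k=9: 0.067901
  k=10: 0.055
  k=11: 0.045455
Step 2: Partial sum = 5.5 + 1.375 + 0.611111 + 0.34375 + 0.22 + 0.152778 + 0.112245 + 0.085938 + 0.067901 + 0.055 + 0.045455
     = 8.569177
Step 3: The full series sum_(k>=1) 5.5*1/k^2 converges (p-series with p = 2 > 1; a constant multiple of a convergent series converges).
Step 4: Fix eps > 0. Since sum_k m(|f_k - f| > eps) < infinity, the Borel-Cantelli lemma gives
        m(limsup_k {|f_k - f| > eps}) = 0, i.e. for a.e. x, |f_k(x) - f(x)| <= eps for all large k.
        Applying this with eps = 1/j for j = 1, 2, ... and intersecting the countably many full-measure sets,
        for a.e. x we get limsup_k |f_k(x) - f(x)| <= 1/j for every j, hence f_k -> f almost everywhere.
Conclusion: series converges; Borel-Cantelli yields f_k -> f a.e.


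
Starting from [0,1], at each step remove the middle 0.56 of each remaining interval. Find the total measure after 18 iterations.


Step 1: At each step, fraction remaining = 1 - 0.56 = 0.44
Step 2: After 18 steps, measure = (0.44)^18
Result = 3.820746e-07


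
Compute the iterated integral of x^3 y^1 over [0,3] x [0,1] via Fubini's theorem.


By Fubini's theorem, the double integral factors as a product of single integrals:
Step 1: integral_0^3 x^3 dx = [x^4/4] from 0 to 3
     = 3^4/4 = 20.25
Step 2: integral_0^1 y^1 dy = [y^2/2] from 0 to 1
     = 1^2/2 = 0.5
Step 3: Double integral = 20.25 * 0.5 = 10.125


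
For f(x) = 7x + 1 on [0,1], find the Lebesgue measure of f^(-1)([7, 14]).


f^(-1)([7, 14]) = {x : 7 <= 7x + 1 <= 14}
Solving: (7 - 1)/7 <= x <= (14 - 1)/7
= [0.857143, 1.857143]
Intersecting with [0,1]: [0.857143, 1]
Measure = 1 - 0.857143 = 0.142857


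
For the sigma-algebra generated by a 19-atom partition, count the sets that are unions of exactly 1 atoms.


Each element of F is a union of some subset of the 19 atoms.
Elements that are unions of exactly 1 atoms correspond to 1-element subsets of the 19 atoms.
Count = C(19, 1) = 19! / (1! * 18!) = 19.


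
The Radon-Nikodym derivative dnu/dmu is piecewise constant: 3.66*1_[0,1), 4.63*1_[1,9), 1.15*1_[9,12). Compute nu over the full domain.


Integrate each piece of the Radon-Nikodym derivative:
Step 1: integral_0^1 3.66 dx = 3.66*(1-0) = 3.66*1 = 3.66
Step 2: integral_1^9 4.63 dx = 4.63*(9-1) = 4.63*8 = 37.04
Step 3: integral_9^12 1.15 dx = 1.15*(12-9) = 1.15*3 = 3.45
Total: 3.66 + 37.04 + 3.45 = 44.15


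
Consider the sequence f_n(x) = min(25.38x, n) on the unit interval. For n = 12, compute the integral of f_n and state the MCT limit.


f(x) = 25.38x on [0,1]; f_n(x) = min(25.38x, n). At n = 12:
Step 1: f(x) reaches 12 at x = 12/25.38 = 0.472813
Step 2: integral(f_12) = integral(25.38x, 0, 0.472813) + integral(12, 0.472813, 1)
       = 25.38*0.472813^2/2 + 12*(1 - 0.472813)
       = 2.836879 + 6.326241
       = 9.163121
Step 3: As n -> infinity, f_n increases to f, so by MCT integral(f_n) -> integral(f) = 25.38/2 = 12.69.
Convergence: integral(f_12) = 9.163121 -> 12.69 as n -> infinity


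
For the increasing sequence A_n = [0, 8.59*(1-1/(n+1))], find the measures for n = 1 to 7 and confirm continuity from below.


By continuity of measure from below: if A_n increases to A, then m(A_n) -> m(A).
Here A = [0, 8.59], so m(A) = 8.59
Step 1: a_1 = 8.59*(1 - 1/2) = 4.295, m(A_1) = 4.295
Step 2: a_2 = 8.59*(1 - 1/3) = 5.7267, m(A_2) = 5.7267
Step 3: a_3 = 8.59*(1 - 1/4) = 6.4425, m(A_3) = 6.4425
Step 4: a_4 = 8.59*(1 - 1/5) = 6.872, m(A_4) = 6.872
Step 5: a_5 = 8.59*(1 - 1/6) = 7.1583, m(A_5) = 7.1583
Step 6: a_6 = 8.59*(1 - 1/7) = 7.3629, m(A_6) = 7.3629
Step 7: a_7 = 8.59*(1 - 1/8) = 7.5162, m(A_7) = 7.5162
Limit: m(A_n) -> m([0,8.59]) = 8.59


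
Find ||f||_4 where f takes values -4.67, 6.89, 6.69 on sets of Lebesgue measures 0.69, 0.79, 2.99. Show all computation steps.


Step 1: Compute |f_i|^4 for each value:
  |-4.67|^4 = 475.628119
  |6.89|^4 = 2253.600278
  |6.69|^4 = 2003.108487
Step 2: Multiply by measures and sum:
  475.628119 * 0.69 = 328.183402
  2253.600278 * 0.79 = 1780.34422
  2003.108487 * 2.99 = 5989.294377
Sum = 328.183402 + 1780.34422 + 5989.294377 = 8097.821999
Step 3: Take the p-th root:
||f||_4 = (8097.821999)^(1/4) = 9.486195


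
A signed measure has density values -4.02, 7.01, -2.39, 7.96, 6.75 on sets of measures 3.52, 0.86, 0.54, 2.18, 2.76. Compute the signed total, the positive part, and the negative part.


Step 1: Compute signed measure on each set:
  Set 1: -4.02 * 3.52 = -14.1504
  Set 2: 7.01 * 0.86 = 6.0286
  Set 3: -2.39 * 0.54 = -1.2906
  Set 4: 7.96 * 2.18 = 17.3528
  Set 5: 6.75 * 2.76 = 18.63
Step 2: Total signed measure = (-14.1504) + (6.0286) + (-1.2906) + (17.3528) + (18.63)
     = 26.5704
Step 3: Positive part mu+(X) = sum of positive contributions = 42.0114
Step 4: Negative part mu-(X) = |sum of negative contributions| = 15.441
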